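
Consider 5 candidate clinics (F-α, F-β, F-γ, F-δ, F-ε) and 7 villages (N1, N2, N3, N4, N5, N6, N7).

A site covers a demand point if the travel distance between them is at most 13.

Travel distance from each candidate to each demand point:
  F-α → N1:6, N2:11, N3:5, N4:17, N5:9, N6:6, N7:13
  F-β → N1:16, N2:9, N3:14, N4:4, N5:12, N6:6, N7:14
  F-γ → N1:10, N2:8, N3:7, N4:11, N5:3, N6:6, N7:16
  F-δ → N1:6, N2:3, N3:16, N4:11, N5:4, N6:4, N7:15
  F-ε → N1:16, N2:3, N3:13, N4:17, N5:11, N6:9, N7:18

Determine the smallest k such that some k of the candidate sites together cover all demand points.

2

Coverage sets (demand points within 13 of each site):
  F-α: {N1, N2, N3, N5, N6, N7}
  F-β: {N2, N4, N5, N6}
  F-γ: {N1, N2, N3, N4, N5, N6}
  F-δ: {N1, N2, N4, N5, N6}
  F-ε: {N2, N3, N5, N6}
No single site covers all 7 demand points.
But {F-α, F-β} covers everything, so the minimum is 2.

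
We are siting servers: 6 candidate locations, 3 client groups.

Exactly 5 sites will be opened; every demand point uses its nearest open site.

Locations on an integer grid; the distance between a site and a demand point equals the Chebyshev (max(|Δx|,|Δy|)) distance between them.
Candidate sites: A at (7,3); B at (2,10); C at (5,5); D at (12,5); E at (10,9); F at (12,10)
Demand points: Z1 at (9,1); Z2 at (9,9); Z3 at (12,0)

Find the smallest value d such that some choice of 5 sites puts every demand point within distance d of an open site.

5

Open {A, B, C, D, E}.
  Farthest demand point is Z3 at distance 5 (to A); all others are ≤ 5.
With {A, B, C, D, F} the worst case is 5.
With {A, B, C, E, F} the worst case is 5.
No size-5 selection achieves below 5.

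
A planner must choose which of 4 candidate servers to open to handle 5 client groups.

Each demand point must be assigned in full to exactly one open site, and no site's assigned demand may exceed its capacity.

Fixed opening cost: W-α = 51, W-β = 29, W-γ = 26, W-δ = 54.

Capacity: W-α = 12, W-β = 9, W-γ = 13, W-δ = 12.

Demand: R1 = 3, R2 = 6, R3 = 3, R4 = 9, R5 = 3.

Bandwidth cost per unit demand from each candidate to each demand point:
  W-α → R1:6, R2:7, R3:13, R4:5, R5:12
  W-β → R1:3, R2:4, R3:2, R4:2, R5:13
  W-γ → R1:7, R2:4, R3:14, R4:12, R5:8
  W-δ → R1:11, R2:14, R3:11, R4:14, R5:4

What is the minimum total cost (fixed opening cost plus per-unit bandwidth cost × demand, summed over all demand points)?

214

Open {W-α, W-β, W-γ}; cheapest assignment that respects the capacities:
  W-α (cap 12, load 9): R4 — cost 9×5 = 45
  W-β (cap 9, load 6): R1, R3 — cost 3×3 + 3×2 = 15
  W-γ (cap 13, load 9): R2, R5 — cost 6×4 + 3×8 = 48
  Shipping 108, fixed 106 → total 214.
  Any other capacity-feasible assignment to {W-α, W-β, W-γ} ships for at least 108.
Compare {W-β, W-γ, W-δ}: its best feasible assignment gives total 217.
Compare {W-α, W-γ}: its best feasible assignment gives total 230.
Every other set of open sites that can feasibly serve all demand totals ≥ 217 even under its best assignment. Minimum: 214.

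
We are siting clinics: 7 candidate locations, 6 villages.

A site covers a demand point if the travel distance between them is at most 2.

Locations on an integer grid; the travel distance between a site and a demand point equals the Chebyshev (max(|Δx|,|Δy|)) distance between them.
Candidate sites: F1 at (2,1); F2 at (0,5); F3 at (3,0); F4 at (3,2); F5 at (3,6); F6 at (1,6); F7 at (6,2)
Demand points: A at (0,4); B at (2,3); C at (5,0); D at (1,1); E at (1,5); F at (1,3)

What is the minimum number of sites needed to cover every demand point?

2

Coverage sets (demand points within 2 of each site):
  F1: {B, D, F}
  F2: {A, B, E, F}
  F3: {C, D}
  F4: {B, C, D, F}
  F5: {E}
  F6: {A, E}
  F7: {C}
No single site covers all 6 demand points.
But {F2, F3} covers everything, so the minimum is 2.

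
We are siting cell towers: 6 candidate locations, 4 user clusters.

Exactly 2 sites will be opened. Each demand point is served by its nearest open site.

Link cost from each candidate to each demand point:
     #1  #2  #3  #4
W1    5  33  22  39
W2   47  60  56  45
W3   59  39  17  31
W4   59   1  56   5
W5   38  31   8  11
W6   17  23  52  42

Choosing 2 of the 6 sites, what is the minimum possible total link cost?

Open {W1, W4}.
  #1→W1 5, #2→W4 1, #3→W1 22, #4→W4 5  ⇒ total 33.
Compare {W4, W5}: total 52.
Compare {W1, W5}: total 55.
No size-2 selection does better; minimum is 33.

33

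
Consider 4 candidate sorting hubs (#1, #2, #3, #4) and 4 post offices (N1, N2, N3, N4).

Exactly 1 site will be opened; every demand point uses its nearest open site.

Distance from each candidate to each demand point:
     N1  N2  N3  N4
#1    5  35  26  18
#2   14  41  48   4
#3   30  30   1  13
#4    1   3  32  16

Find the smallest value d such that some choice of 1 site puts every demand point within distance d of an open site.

30

Open {#3}.
  Farthest demand point is N1 at distance 30 (to #3); all others are ≤ 30.
With {#4} the worst case is 32.
With {#1} the worst case is 35.
No size-1 selection achieves below 30.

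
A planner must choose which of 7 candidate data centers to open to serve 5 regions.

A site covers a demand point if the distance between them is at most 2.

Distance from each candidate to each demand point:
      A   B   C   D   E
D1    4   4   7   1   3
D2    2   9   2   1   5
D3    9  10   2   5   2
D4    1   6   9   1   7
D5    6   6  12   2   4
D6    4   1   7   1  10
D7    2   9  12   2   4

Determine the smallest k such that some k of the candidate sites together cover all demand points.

3

Coverage sets (demand points within 2 of each site):
  D1: {D}
  D2: {A, C, D}
  D3: {C, E}
  D4: {A, D}
  D5: {D}
  D6: {B, D}
  D7: {A, D}
No 2 sites suffice: every size-2 union leaves at least one demand point uncovered.
But {D2, D3, D6} covers everything, so the minimum is 3.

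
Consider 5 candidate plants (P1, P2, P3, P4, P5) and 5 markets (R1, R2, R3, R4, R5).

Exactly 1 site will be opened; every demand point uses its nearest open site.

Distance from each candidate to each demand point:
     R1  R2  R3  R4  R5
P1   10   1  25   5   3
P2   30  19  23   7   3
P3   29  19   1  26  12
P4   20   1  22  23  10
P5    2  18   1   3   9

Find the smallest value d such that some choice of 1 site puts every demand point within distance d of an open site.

18

Open {P5}.
  Farthest demand point is R2 at distance 18 (to P5); all others are ≤ 18.
With {P4} the worst case is 23.
With {P1} the worst case is 25.
No size-1 selection achieves below 18.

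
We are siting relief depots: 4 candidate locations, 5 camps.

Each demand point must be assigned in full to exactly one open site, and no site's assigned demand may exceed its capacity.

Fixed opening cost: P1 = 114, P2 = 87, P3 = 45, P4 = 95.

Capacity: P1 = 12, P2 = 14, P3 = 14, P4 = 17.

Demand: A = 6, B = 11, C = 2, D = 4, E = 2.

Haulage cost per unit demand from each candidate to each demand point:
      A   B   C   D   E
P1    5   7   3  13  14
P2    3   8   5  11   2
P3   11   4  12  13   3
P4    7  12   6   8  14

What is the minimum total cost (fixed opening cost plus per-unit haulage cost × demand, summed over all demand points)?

252

Open {P2, P3}; cheapest assignment that respects the capacities:
  P2 (cap 14, load 14): A, C, D, E — cost 6×3 + 2×5 + 4×11 + 2×2 = 76
  P3 (cap 14, load 11): B — cost 11×4 = 44
  Shipping 120, fixed 132 → total 252.
  Any other capacity-feasible assignment to {P2, P3} ships for at least 120.
Compare {P3, P4}: its best feasible assignment gives total 276.
Compare {P1, P3}: its best feasible assignment gives total 297.
Every other set of open sites that can feasibly serve all demand totals ≥ 276 even under its best assignment. Minimum: 252.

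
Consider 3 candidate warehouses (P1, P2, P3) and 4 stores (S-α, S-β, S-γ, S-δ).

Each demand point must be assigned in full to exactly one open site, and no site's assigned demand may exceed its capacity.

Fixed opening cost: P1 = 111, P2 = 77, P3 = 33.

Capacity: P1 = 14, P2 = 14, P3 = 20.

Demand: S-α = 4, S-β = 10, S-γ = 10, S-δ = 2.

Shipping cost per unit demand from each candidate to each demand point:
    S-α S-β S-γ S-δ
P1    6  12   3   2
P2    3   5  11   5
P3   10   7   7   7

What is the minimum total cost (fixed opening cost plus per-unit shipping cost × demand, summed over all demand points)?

256

Open {P2, P3}; cheapest assignment that respects the capacities:
  P2 (cap 14, load 14): S-α, S-β — cost 4×3 + 10×5 = 62
  P3 (cap 20, load 12): S-γ, S-δ — cost 10×7 + 2×7 = 84
  Shipping 146, fixed 110 → total 256.
  Any other capacity-feasible assignment to {P2, P3} ships for at least 146.
Compare {P1, P3}: its best feasible assignment gives total 282.
Compare {P1, P2}: its best feasible assignment gives total 284.
Every other set of open sites that can feasibly serve all demand totals ≥ 282 even under its best assignment. Minimum: 256.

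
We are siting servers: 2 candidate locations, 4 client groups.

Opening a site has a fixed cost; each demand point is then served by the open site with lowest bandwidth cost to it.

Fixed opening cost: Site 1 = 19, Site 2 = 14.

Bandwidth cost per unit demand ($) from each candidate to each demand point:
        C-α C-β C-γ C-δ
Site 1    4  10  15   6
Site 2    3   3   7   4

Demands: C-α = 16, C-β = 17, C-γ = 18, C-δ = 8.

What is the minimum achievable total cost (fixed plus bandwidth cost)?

271

Open {Site 2}: assign each demand point to its cheapest open site.
  C-α→Site 2 16×3=48, C-β→Site 2 17×3=51, C-γ→Site 2 18×7=126, C-δ→Site 2 8×4=32
  bandwidth cost 257, fixed 14 → total 271.
Compare {Site 1, Site 2}: bandwidth cost 257 + fixed 33 = 290.
Compare {Site 1}: bandwidth cost 552 + fixed 19 = 571.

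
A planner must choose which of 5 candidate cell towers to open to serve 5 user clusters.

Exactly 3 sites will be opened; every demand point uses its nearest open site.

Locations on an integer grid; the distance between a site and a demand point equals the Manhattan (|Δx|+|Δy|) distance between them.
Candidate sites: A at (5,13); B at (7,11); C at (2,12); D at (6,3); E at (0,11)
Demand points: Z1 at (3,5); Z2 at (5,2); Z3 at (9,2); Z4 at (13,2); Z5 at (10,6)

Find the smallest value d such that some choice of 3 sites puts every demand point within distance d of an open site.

Open {A, B, D}.
  Farthest demand point is Z4 at distance 8 (to D); all others are ≤ 8.
With {A, C, D} the worst case is 8.
With {A, D, E} the worst case is 8.
No size-3 selection achieves below 8.

8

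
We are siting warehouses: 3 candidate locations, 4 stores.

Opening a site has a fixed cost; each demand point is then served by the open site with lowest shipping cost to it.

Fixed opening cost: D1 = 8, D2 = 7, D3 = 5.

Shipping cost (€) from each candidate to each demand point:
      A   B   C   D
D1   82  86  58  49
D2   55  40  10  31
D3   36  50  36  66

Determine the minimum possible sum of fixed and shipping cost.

129

Open {D2, D3}: assign each demand point to its cheapest open site.
  A→D3 36, B→D2 40, C→D2 10, D→D2 31
  shipping cost 117, fixed 12 → total 129.
Compare {D1, D2, D3}: shipping cost 117 + fixed 20 = 137.
Compare {D2}: shipping cost 136 + fixed 7 = 143.
Compare {D1, D2}: shipping cost 136 + fixed 15 = 151.
All other subsets cost ≥ 137. Minimum total cost: 129.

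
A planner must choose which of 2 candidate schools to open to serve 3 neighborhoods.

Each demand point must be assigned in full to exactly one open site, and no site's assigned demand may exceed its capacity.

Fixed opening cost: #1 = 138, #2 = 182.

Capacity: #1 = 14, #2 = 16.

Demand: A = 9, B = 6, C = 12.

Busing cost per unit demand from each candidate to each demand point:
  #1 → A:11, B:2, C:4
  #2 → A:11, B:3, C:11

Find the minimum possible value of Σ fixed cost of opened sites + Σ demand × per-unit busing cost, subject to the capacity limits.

485

Open {#1, #2}; cheapest assignment that respects the capacities:
  #1 (cap 14, load 12): C — cost 12×4 = 48
  #2 (cap 16, load 15): A, B — cost 9×11 + 6×3 = 117
  Shipping 165, fixed 320 → total 485.
  Any other capacity-feasible assignment to {#1, #2} ships for at least 165.
Total demand is 27 and no other set of sites has combined capacity ≥ 27, so {#1, #2} is the only feasible choice of open sites. Minimum: 485.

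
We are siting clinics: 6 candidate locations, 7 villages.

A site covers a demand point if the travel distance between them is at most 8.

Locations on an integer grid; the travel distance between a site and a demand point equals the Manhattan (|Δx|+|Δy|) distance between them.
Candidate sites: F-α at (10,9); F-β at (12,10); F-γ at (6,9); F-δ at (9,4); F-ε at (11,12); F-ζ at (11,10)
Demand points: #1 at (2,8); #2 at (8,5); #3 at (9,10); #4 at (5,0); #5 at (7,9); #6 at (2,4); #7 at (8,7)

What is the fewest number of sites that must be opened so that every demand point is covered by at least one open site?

2

Coverage sets (demand points within 8 of each site):
  F-α: {#2, #3, #5, #7}
  F-β: {#3, #5, #7}
  F-γ: {#1, #2, #3, #5, #7}
  F-δ: {#2, #3, #4, #5, #6, #7}
  F-ε: {#3, #5, #7}
  F-ζ: {#2, #3, #5, #7}
No single site covers all 7 demand points.
But {F-γ, F-δ} covers everything, so the minimum is 2.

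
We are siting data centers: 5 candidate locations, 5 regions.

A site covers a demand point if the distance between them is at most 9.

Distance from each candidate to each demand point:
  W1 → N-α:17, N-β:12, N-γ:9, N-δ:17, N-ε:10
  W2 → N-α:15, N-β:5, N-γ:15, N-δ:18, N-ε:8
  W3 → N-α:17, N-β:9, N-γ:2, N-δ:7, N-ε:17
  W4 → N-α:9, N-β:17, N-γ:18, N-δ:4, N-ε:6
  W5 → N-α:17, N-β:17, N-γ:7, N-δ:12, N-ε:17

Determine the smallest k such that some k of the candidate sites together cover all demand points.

2

Coverage sets (demand points within 9 of each site):
  W1: {N-γ}
  W2: {N-β, N-ε}
  W3: {N-β, N-γ, N-δ}
  W4: {N-α, N-δ, N-ε}
  W5: {N-γ}
No single site covers all 5 demand points.
But {W3, W4} covers everything, so the minimum is 2.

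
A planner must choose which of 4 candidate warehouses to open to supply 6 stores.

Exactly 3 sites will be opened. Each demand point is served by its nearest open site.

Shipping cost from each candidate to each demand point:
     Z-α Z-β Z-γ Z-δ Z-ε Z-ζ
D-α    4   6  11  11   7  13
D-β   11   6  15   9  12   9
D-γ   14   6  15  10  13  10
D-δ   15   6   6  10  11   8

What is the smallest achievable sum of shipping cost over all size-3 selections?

Open {D-α, D-β, D-δ}.
  Z-α→D-α 4, Z-β→D-α 6, Z-γ→D-δ 6, Z-δ→D-β 9, Z-ε→D-α 7, Z-ζ→D-δ 8  ⇒ total 40.
Compare {D-α, D-γ, D-δ}: total 41.
Compare {D-α, D-β, D-γ}: total 46.
No size-3 selection does better; minimum is 40.

40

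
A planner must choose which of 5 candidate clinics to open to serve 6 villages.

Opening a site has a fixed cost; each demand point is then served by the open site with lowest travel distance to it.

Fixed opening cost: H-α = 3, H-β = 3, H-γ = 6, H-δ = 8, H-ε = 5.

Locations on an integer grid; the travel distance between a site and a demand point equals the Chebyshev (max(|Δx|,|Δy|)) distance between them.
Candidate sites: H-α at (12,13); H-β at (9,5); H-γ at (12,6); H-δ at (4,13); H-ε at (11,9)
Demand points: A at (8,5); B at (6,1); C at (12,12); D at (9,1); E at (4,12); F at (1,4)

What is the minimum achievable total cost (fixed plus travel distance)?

31

Open {H-α, H-β}: assign each demand point to its cheapest open site.
  A→H-β 1, B→H-β 4, C→H-α 1, D→H-β 4, E→H-β 7, F→H-β 8
  travel distance 25, fixed 6 → total 31.
Compare {H-α, H-β, H-δ}: travel distance 19 + fixed 14 = 33.
Compare {H-β}: travel distance 31 + fixed 3 = 34.
Compare {H-β, H-ε}: travel distance 27 + fixed 8 = 35.
All other subsets cost ≥ 33. Minimum total cost: 31.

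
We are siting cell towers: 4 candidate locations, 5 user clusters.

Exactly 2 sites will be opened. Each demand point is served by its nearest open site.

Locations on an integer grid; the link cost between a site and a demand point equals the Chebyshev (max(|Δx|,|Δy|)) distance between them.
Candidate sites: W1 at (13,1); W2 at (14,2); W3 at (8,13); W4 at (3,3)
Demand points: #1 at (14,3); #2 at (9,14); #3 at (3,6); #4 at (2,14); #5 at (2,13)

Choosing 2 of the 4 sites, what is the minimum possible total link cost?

21

Open {W2, W3}.
  #1→W2 1, #2→W3 1, #3→W3 7, #4→W3 6, #5→W3 6  ⇒ total 21.
Compare {W1, W3}: total 22.
Compare {W3, W4}: total 26.
No size-2 selection does better; minimum is 21.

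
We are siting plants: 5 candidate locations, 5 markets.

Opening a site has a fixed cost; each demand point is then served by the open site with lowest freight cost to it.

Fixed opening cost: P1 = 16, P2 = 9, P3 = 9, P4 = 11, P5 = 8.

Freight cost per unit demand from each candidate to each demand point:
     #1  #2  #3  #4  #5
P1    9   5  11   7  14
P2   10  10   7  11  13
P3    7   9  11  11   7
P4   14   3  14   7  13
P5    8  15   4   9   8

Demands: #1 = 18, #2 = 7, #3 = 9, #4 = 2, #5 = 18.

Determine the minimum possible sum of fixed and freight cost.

Open {P3, P4, P5}: assign each demand point to its cheapest open site.
  #1→P3 18×7=126, #2→P4 7×3=21, #3→P5 9×4=36, #4→P4 2×7=14, #5→P3 18×7=126
  freight cost 323, fixed 28 → total 351.
Compare {P2, P3, P4, P5}: freight cost 323 + fixed 37 = 360.
Compare {P1, P3, P4, P5}: freight cost 323 + fixed 44 = 367.
Compare {P1, P3, P5}: freight cost 337 + fixed 33 = 370.
All other subsets cost ≥ 360. Minimum total cost: 351.

351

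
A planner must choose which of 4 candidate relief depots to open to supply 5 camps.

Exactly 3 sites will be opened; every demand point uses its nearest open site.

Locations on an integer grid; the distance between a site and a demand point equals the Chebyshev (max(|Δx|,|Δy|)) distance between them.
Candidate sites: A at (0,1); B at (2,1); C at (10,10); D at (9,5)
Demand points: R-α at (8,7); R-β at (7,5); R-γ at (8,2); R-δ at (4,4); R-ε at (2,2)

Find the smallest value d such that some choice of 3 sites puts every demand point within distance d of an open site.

Open {A, B, D}.
  Farthest demand point is R-γ at distance 3 (to D); all others are ≤ 3.
With {B, C, D} the worst case is 3.
With {A, C, D} the worst case is 4.
No size-3 selection achieves below 3.

3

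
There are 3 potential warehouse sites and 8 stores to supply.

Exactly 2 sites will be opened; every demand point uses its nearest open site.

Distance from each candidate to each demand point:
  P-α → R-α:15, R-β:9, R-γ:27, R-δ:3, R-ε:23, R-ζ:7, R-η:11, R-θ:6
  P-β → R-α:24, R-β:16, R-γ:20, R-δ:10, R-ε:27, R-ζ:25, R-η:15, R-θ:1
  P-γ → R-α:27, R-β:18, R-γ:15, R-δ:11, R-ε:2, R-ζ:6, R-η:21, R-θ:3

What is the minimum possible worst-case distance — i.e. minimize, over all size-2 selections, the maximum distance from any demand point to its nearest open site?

Open {P-α, P-γ}.
  Farthest demand point is R-α at distance 15 (to P-α); all others are ≤ 15.
With {P-α, P-β} the worst case is 23.
With {P-β, P-γ} the worst case is 24.
No size-2 selection achieves below 15.

15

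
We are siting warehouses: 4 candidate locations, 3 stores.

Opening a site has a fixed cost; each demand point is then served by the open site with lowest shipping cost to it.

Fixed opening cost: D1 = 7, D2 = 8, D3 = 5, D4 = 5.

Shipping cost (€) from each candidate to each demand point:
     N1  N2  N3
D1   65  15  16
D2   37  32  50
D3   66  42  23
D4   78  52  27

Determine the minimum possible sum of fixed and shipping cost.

Open {D1, D2}: assign each demand point to its cheapest open site.
  N1→D2 37, N2→D1 15, N3→D1 16
  shipping cost 68, fixed 15 → total 83.
Compare {D1, D2, D3}: shipping cost 68 + fixed 20 = 88.
Compare {D1, D2, D4}: shipping cost 68 + fixed 20 = 88.
Compare {D1, D2, D3, D4}: shipping cost 68 + fixed 25 = 93.
All other subsets cost ≥ 88. Minimum total cost: 83.

83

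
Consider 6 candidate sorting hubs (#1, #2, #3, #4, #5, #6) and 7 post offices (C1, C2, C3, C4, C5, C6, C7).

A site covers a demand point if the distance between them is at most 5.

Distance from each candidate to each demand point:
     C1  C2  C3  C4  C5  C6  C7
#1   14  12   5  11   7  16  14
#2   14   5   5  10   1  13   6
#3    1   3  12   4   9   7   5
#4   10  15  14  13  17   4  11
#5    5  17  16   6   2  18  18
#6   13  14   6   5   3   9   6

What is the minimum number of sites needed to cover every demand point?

Coverage sets (demand points within 5 of each site):
  #1: {C3}
  #2: {C2, C3, C5}
  #3: {C1, C2, C4, C7}
  #4: {C6}
  #5: {C1, C5}
  #6: {C4, C5}
No 2 sites suffice: every size-2 union leaves at least one demand point uncovered.
But {#2, #3, #4} covers everything, so the minimum is 3.

3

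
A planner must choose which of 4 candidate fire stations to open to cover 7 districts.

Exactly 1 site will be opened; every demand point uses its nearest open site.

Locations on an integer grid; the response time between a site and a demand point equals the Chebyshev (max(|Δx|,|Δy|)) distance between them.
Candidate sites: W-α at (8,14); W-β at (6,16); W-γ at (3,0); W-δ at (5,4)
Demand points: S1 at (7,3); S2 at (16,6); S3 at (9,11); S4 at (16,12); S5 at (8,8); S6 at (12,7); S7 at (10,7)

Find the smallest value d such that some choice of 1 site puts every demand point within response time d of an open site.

Open {W-α}.
  Farthest demand point is S1 at response time 11 (to W-α); all others are ≤ 11.
With {W-δ} the worst case is 11.
With {W-β} the worst case is 13.
No size-1 selection achieves below 11.

11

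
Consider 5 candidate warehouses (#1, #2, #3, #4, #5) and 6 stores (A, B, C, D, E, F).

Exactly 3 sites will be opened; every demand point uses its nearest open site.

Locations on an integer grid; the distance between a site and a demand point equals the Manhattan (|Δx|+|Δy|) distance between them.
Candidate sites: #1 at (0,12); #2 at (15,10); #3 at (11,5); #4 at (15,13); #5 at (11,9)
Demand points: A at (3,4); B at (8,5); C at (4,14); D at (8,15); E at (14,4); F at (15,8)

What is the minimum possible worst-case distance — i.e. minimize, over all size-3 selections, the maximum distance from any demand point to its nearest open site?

9

Open {#1, #3, #4}.
  Farthest demand point is A at distance 9 (to #3); all others are ≤ 9.
With {#1, #3, #5} the worst case is 9.
With {#1, #2, #3} the worst case is 11.
No size-3 selection achieves below 9.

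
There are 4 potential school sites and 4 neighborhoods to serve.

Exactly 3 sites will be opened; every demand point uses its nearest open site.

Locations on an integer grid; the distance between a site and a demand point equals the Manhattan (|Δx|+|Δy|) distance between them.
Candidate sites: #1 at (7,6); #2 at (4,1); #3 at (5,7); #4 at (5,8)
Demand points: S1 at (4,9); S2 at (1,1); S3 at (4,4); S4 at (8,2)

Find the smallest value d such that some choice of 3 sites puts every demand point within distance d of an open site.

5

Open {#1, #2, #3}.
  Farthest demand point is S4 at distance 5 (to #1); all others are ≤ 5.
With {#1, #2, #4} the worst case is 5.
With {#2, #3, #4} the worst case is 5.
No size-3 selection achieves below 5.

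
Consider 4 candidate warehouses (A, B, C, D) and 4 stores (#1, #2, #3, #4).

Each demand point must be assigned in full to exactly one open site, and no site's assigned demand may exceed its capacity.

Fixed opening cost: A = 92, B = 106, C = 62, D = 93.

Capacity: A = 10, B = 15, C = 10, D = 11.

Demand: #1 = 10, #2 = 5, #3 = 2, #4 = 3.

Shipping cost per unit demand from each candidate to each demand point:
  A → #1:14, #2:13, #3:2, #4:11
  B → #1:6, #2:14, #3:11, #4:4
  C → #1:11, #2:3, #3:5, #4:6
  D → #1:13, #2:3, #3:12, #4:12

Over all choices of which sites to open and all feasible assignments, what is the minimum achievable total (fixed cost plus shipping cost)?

265

Open {B, C}; cheapest assignment that respects the capacities:
  B (cap 15, load 13): #1, #4 — cost 10×6 + 3×4 = 72
  C (cap 10, load 7): #2, #3 — cost 5×3 + 2×5 = 25
  Shipping 97, fixed 168 → total 265.
  Any other capacity-feasible assignment to {B, C} ships for at least 97.
Compare {B, D}: its best feasible assignment gives total 308.
Compare {C, D}: its best feasible assignment gives total 328.
Every other set of open sites that can feasibly serve all demand totals ≥ 308 even under its best assignment. Minimum: 265.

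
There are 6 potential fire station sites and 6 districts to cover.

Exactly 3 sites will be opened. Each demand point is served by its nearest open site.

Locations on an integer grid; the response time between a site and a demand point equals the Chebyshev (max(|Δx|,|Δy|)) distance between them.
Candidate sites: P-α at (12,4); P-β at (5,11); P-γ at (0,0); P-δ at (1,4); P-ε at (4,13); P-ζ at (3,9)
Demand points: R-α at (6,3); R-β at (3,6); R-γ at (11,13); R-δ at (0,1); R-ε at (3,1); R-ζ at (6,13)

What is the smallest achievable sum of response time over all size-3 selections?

19

Open {P-β, P-γ, P-δ}.
  R-α→P-δ 5, R-β→P-δ 2, R-γ→P-β 6, R-δ→P-γ 1, R-ε→P-γ 3, R-ζ→P-β 2  ⇒ total 19.
Compare {P-γ, P-δ, P-ε}: total 20.
Compare {P-α, P-β, P-δ}: total 21.
No size-3 selection does better; minimum is 19.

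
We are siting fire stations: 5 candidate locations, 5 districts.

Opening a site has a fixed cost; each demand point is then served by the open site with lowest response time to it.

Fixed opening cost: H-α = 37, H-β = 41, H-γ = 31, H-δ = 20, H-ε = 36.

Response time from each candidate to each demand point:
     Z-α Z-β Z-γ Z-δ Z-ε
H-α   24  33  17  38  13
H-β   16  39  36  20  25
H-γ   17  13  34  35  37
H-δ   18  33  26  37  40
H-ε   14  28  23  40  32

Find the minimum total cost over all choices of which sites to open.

162

Open {H-α}: assign each demand point to its cheapest open site.
  Z-α→H-α 24, Z-β→H-α 33, Z-γ→H-α 17, Z-δ→H-α 38, Z-ε→H-α 13
  response time 125, fixed 37 → total 162.
Compare {H-α, H-γ}: response time 95 + fixed 68 = 163.
Compare {H-γ}: response time 136 + fixed 31 = 167.
Compare {H-ε}: response time 137 + fixed 36 = 173.
All other subsets cost ≥ 163. Minimum total cost: 162.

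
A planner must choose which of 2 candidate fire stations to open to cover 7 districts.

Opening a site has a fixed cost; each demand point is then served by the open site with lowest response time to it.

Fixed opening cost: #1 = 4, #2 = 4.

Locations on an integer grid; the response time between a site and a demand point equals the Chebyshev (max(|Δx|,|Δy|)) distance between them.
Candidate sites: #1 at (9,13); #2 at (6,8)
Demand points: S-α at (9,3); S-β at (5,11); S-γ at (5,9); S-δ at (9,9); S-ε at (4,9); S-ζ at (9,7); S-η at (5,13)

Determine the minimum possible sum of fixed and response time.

26

Open {#2}: assign each demand point to its cheapest open site.
  S-α→#2 5, S-β→#2 3, S-γ→#2 1, S-δ→#2 3, S-ε→#2 2, S-ζ→#2 3, S-η→#2 5
  response time 22, fixed 4 → total 26.
Compare {#1, #2}: response time 21 + fixed 8 = 29.
Compare {#1}: response time 37 + fixed 4 = 41.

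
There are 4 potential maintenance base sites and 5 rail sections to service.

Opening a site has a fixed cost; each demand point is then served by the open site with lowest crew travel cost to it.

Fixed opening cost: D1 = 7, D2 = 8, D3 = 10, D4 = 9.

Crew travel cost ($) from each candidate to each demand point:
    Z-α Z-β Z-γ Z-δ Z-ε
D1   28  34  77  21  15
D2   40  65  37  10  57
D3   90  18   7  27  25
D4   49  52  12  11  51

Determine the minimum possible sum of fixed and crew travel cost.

103

Open {D1, D2, D3}: assign each demand point to its cheapest open site.
  Z-α→D1 28, Z-β→D3 18, Z-γ→D3 7, Z-δ→D2 10, Z-ε→D1 15
  crew travel cost 78, fixed 25 → total 103.
Compare {D1, D3, D4}: crew travel cost 79 + fixed 26 = 105.
Compare {D1, D3}: crew travel cost 89 + fixed 17 = 106.
Compare {D1, D2, D3, D4}: crew travel cost 78 + fixed 34 = 112.
All other subsets cost ≥ 105. Minimum total cost: 103.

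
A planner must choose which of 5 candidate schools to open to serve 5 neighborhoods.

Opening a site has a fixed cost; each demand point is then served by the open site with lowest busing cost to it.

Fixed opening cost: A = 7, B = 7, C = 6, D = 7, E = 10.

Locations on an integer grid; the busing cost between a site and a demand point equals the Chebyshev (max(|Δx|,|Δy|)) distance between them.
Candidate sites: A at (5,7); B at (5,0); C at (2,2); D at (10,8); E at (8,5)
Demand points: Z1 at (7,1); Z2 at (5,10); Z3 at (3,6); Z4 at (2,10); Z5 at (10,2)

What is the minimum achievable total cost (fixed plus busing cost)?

Open {A}: assign each demand point to its cheapest open site.
  Z1→A 6, Z2→A 3, Z3→A 2, Z4→A 3, Z5→A 5
  busing cost 19, fixed 7 → total 26.
Compare {A, B}: busing cost 15 + fixed 14 = 29.
Compare {A, C}: busing cost 18 + fixed 13 = 31.
Compare {A, E}: busing cost 15 + fixed 17 = 32.
All other subsets cost ≥ 29. Minimum total cost: 26.

26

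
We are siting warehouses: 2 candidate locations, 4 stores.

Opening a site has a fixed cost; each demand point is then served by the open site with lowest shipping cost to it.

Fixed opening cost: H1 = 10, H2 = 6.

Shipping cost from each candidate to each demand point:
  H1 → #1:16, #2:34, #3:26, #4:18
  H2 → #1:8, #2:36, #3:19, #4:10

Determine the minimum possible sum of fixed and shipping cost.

79

Open {H2}: assign each demand point to its cheapest open site.
  #1→H2 8, #2→H2 36, #3→H2 19, #4→H2 10
  shipping cost 73, fixed 6 → total 79.
Compare {H1, H2}: shipping cost 71 + fixed 16 = 87.
Compare {H1}: shipping cost 94 + fixed 10 = 104.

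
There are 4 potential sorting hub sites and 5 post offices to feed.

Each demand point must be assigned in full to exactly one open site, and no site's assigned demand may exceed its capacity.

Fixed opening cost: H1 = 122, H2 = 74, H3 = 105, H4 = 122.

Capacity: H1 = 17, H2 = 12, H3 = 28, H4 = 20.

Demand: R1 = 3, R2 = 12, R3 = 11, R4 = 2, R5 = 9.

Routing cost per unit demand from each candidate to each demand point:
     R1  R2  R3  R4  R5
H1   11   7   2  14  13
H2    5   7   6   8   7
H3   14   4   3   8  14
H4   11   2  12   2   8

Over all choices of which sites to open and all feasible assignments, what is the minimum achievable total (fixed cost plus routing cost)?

354

Open {H2, H3}; cheapest assignment that respects the capacities:
  H2 (cap 12, load 12): R1, R5 — cost 3×5 + 9×7 = 78
  H3 (cap 28, load 25): R2, R3, R4 — cost 12×4 + 11×3 + 2×8 = 97
  Shipping 175, fixed 179 → total 354.
  Any other capacity-feasible assignment to {H2, H3} ships for at least 175.
Compare {H3, H4}: its best feasible assignment gives total 417.
Compare {H2, H3, H4}: its best feasible assignment gives total 440.
Every other set of open sites that can feasibly serve all demand totals ≥ 417 even under its best assignment. Minimum: 354.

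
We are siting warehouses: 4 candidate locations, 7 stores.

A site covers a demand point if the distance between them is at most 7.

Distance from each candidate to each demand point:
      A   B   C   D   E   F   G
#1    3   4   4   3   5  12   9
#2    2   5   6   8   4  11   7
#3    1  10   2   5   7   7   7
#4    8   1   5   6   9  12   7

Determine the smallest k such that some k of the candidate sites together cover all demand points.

2

Coverage sets (demand points within 7 of each site):
  #1: {A, B, C, D, E}
  #2: {A, B, C, E, G}
  #3: {A, C, D, E, F, G}
  #4: {B, C, D, G}
No single site covers all 7 demand points.
But {#1, #3} covers everything, so the minimum is 2.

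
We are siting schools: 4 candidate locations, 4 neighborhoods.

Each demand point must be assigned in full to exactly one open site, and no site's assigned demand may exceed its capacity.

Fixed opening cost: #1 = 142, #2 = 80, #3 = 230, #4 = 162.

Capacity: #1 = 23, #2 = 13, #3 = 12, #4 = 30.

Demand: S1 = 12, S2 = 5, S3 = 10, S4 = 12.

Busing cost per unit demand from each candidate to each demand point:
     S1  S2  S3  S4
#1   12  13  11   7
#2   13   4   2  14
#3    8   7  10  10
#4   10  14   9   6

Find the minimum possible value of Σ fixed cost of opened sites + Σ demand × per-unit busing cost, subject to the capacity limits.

Open {#2, #4}; cheapest assignment that respects the capacities:
  #2 (cap 13, load 10): S3 — cost 10×2 = 20
  #4 (cap 30, load 29): S1, S2, S4 — cost 12×10 + 5×14 + 12×6 = 262
  Shipping 282, fixed 242 → total 524.
  Any other capacity-feasible assignment to {#2, #4} ships for at least 282.
Compare {#1, #2, #4}: its best feasible assignment gives total 661.
Compare {#1, #4}: its best feasible assignment gives total 663.
Every other set of open sites that can feasibly serve all demand totals ≥ 661 even under its best assignment. Minimum: 524.

524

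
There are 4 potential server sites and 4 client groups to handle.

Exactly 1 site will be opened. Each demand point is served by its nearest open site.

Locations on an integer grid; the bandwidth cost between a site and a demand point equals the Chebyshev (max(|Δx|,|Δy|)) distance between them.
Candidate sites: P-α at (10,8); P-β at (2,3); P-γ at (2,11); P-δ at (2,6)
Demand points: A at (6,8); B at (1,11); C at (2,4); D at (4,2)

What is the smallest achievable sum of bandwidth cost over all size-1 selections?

15

Open {P-δ}.
  A→P-δ 4, B→P-δ 5, C→P-δ 2, D→P-δ 4  ⇒ total 15.
Compare {P-β}: total 16.
Compare {P-γ}: total 21.
No size-1 selection does better; minimum is 15.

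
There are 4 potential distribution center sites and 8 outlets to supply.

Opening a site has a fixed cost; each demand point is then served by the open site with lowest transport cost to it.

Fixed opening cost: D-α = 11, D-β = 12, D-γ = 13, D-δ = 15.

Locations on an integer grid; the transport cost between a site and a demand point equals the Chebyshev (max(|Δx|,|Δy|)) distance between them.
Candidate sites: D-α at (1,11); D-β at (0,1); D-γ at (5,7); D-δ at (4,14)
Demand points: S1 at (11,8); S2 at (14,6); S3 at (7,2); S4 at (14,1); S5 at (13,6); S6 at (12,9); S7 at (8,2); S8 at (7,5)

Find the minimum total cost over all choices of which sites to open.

64

Open {D-γ}: assign each demand point to its cheapest open site.
  S1→D-γ 6, S2→D-γ 9, S3→D-γ 5, S4→D-γ 9, S5→D-γ 8, S6→D-γ 7, S7→D-γ 5, S8→D-γ 2
  transport cost 51, fixed 13 → total 64.
Compare {D-α, D-γ}: transport cost 51 + fixed 24 = 75.
Compare {D-β, D-γ}: transport cost 51 + fixed 25 = 76.
Compare {D-γ, D-δ}: transport cost 51 + fixed 28 = 79.
All other subsets cost ≥ 75. Minimum total cost: 64.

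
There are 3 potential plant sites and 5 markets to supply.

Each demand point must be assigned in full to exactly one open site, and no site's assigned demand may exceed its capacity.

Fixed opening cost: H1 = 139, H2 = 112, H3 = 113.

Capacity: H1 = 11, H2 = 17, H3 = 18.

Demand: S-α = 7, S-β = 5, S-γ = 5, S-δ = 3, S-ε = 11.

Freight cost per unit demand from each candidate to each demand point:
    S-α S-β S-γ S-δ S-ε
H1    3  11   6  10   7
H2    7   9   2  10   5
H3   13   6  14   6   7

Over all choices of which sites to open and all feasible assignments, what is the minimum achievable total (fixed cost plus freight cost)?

421

Open {H2, H3}; cheapest assignment that respects the capacities:
  H2 (cap 17, load 15): S-α, S-γ, S-δ — cost 7×7 + 5×2 + 3×10 = 89
  H3 (cap 18, load 16): S-β, S-ε — cost 5×6 + 11×7 = 107
  Shipping 196, fixed 225 → total 421.
  Any other capacity-feasible assignment to {H2, H3} ships for at least 196.
Compare {H1, H2, H3}: its best feasible assignment gives total 498.
Every other set of open sites that can feasibly serve all demand totals ≥ 498 even under its best assignment. Minimum: 421.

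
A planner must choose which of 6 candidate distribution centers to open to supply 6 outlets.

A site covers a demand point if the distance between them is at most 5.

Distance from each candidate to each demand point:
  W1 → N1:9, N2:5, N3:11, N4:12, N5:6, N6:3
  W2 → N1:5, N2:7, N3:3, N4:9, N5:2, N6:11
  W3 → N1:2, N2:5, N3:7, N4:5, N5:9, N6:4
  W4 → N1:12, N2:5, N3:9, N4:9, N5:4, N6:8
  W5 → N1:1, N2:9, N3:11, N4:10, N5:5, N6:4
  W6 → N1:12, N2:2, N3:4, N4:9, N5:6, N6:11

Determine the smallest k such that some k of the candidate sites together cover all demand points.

2

Coverage sets (demand points within 5 of each site):
  W1: {N2, N6}
  W2: {N1, N3, N5}
  W3: {N1, N2, N4, N6}
  W4: {N2, N5}
  W5: {N1, N5, N6}
  W6: {N2, N3}
No single site covers all 6 demand points.
But {W2, W3} covers everything, so the minimum is 2.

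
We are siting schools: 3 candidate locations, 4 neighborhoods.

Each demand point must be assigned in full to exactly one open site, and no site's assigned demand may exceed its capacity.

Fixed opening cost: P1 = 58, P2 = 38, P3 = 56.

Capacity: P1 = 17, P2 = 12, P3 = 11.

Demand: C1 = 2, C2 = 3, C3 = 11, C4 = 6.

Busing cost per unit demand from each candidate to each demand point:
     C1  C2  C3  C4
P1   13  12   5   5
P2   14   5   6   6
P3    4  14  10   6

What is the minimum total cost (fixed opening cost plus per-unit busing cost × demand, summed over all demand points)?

Open {P1, P2}; cheapest assignment that respects the capacities:
  P1 (cap 17, load 17): C3, C4 — cost 11×5 + 6×5 = 85
  P2 (cap 12, load 5): C1, C2 — cost 2×14 + 3×5 = 43
  Shipping 128, fixed 96 → total 224.
  Any other capacity-feasible assignment to {P1, P2} ships for at least 128.
Compare {P2, P3}: its best feasible assignment gives total 246.
Compare {P1, P3}: its best feasible assignment gives total 249.
Every other set of open sites that can feasibly serve all demand totals ≥ 246 even under its best assignment. Minimum: 224.

224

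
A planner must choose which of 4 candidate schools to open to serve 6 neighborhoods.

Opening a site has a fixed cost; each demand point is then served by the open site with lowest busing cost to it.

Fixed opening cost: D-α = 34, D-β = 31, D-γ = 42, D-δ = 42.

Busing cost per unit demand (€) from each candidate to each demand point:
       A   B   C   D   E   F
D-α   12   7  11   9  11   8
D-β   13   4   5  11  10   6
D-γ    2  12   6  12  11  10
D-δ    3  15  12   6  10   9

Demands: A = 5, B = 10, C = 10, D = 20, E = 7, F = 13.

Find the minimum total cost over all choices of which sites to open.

446

Open {D-β, D-δ}: assign each demand point to its cheapest open site.
  A→D-δ 5×3=15, B→D-β 10×4=40, C→D-β 10×5=50, D→D-δ 20×6=120, E→D-β 7×10=70, F→D-β 13×6=78
  busing cost 373, fixed 73 → total 446.
Compare {D-α, D-β, D-δ}: busing cost 373 + fixed 107 = 480.
Compare {D-β, D-γ, D-δ}: busing cost 368 + fixed 115 = 483.
Compare {D-α, D-β, D-γ, D-δ}: busing cost 368 + fixed 149 = 517.
All other subsets cost ≥ 480. Minimum total cost: 446.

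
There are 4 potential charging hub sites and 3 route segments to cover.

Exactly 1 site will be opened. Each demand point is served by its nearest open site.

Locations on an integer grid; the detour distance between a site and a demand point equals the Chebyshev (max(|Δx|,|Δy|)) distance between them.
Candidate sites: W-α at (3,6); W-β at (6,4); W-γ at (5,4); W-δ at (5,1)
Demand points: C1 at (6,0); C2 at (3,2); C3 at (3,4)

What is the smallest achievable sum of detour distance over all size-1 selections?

Open {W-δ}.
  C1→W-δ 1, C2→W-δ 2, C3→W-δ 3  ⇒ total 6.
Compare {W-γ}: total 8.
Compare {W-β}: total 10.
No size-1 selection does better; minimum is 6.

6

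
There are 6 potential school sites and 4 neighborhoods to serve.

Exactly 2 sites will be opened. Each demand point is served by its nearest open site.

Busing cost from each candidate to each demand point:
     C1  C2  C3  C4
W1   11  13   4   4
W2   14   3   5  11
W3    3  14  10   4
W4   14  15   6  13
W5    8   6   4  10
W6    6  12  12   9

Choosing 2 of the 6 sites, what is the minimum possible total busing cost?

Open {W2, W3}.
  C1→W3 3, C2→W2 3, C3→W2 5, C4→W3 4  ⇒ total 15.
Compare {W3, W5}: total 17.
Compare {W1, W2}: total 22.
No size-2 selection does better; minimum is 15.

15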